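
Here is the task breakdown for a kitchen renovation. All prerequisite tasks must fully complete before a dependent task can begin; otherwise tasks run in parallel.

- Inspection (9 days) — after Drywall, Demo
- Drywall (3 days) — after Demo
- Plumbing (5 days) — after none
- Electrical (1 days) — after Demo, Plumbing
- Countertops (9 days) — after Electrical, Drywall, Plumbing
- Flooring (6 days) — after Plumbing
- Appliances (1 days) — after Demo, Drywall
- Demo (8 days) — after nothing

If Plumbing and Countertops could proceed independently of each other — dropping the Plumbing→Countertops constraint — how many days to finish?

20

With the dependency in place, Demo→Drywall→Countertops = 8+3+9 = 20 sets the finish at 20 days.
Dropping Plumbing→Countertops doesn't change Countertops's earliest start (11); another predecessor still binds.
After: Demo→Drywall→Countertops = 8+3+9 = 20 → 20 days.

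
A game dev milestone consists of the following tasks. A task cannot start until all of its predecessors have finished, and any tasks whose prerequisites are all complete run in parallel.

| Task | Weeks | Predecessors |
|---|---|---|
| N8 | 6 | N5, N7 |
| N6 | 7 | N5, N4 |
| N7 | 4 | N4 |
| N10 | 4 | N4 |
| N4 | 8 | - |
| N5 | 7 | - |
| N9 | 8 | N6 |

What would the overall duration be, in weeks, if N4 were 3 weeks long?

Actual critical path: N4→N6→N9 = 8+7+8 = 23 ⇒ 23 weeks.
N4 lies on that path, so at 3 weeks the path becomes 18 weeks.
The binding chain switches to N5→N6→N9 = 7+7+8 = 22; finish 22 weeks.

22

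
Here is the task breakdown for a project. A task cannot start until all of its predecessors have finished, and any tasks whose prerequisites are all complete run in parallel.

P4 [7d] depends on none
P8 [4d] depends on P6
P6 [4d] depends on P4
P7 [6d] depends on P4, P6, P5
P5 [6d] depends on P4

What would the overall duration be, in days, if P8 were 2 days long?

19

The binding path is P4→P5→P7 = 7+6+6 = 19; finish at 19 days.
P8 has 4 days of float (longest path through it is 15).
That remains the longest chain; total 19 days.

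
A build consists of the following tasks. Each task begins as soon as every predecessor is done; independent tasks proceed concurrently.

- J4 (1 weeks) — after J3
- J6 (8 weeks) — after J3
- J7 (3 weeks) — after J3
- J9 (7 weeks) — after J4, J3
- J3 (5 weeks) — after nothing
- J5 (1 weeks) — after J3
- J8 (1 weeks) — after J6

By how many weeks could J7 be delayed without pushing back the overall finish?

6

Critical path: J3→J6→J8 = 5+8+1 = 14, so the finish is 14 weeks.
Longest path through J7: 8 weeks (earliest finish 8, latest finish 14).
Float = 14 − 8 = 6.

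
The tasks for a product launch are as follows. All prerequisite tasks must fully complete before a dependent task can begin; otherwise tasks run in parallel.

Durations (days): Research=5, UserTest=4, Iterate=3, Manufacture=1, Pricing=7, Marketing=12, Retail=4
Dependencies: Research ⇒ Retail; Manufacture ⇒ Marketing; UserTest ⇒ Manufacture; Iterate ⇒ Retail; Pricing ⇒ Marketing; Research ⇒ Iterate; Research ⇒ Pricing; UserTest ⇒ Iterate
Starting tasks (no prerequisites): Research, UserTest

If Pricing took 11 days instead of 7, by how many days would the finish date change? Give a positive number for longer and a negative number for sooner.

Baseline: Research→Pricing→Marketing = 5+7+12 = 24 → 24 days.
Pricing is on the critical path; changing it to 11 makes that path 28 days.
The critical path is still Research→Pricing→Marketing; finish is now 28 days.
Change in finish: 28 − 24 = +4 days.

4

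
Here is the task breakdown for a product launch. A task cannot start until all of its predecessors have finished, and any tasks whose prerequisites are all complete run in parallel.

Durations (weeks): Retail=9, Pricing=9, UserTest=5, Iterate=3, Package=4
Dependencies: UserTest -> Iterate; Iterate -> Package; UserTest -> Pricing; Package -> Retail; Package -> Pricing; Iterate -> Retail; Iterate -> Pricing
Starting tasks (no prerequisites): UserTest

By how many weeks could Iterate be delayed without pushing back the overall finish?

0

The longest chain is UserTest→Iterate→Package→Pricing = 5+3+4+9 = 21; overall finish 21 weeks.
The longest chain containing Iterate totals 21 weeks.
Float = 21 − 21 = 0.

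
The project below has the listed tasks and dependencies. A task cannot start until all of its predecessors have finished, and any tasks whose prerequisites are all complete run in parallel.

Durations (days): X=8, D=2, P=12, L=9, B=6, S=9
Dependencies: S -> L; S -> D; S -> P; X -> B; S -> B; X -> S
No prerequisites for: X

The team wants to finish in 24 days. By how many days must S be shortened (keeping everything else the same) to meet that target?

Current finish: 29 days; target: 24.
S is on every critical path, so each day cut from S cuts the finish by one (this holds down to a finish of 21).
Need 29 − 24 = 5 days off S → S becomes 4 days, finish becomes 24.

5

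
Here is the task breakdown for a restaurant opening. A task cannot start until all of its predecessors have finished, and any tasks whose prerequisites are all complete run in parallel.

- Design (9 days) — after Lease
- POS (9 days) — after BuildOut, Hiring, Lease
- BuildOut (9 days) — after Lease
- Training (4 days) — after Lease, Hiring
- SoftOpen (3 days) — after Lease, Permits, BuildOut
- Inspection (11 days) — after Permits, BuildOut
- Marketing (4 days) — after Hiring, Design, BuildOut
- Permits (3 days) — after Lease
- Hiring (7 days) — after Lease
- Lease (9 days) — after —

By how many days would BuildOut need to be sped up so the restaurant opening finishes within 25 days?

Current finish: 29 days; target: 25.
BuildOut is on every critical path, so each day cut from BuildOut cuts the finish by one (this holds down to a finish of 25).
Need 29 − 25 = 4 days off BuildOut → BuildOut becomes 5 days, finish becomes 25.

4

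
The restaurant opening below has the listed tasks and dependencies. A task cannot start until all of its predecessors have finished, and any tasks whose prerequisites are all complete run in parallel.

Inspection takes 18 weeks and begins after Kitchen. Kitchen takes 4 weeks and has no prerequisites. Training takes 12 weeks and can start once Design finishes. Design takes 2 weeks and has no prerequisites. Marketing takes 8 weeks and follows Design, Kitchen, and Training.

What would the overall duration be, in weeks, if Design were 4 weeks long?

24

The binding path is Design→Training→Marketing = 2+12+8 = 22; finish at 22 weeks.
Design is on the critical path; changing it to 4 makes that path 24 weeks.
The critical path is still Design→Training→Marketing; finish is now 24 weeks.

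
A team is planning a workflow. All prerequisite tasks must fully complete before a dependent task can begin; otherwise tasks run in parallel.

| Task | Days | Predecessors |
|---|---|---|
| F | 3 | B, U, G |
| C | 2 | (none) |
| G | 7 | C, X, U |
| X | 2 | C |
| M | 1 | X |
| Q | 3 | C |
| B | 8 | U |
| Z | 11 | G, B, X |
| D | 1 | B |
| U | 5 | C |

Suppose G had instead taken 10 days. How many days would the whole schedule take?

28

Baseline: C→U→B→Z = 2+5+8+11 = 26 → 26 days.
The longest path through G is only 25 days, so G has float 1.
The binding chain switches to C→U→G→Z = 2+5+10+11 = 28; finish 28 days.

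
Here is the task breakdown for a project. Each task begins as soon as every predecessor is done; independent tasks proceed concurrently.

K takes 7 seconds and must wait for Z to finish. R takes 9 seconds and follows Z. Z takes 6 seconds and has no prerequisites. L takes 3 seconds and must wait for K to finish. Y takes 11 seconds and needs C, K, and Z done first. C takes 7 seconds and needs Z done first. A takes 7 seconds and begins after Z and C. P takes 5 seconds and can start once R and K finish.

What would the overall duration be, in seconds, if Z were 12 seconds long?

Actual critical path: Z→C→Y = 6+7+11 = 24 ⇒ 24 seconds.
Since Z is critical, the +6 change carries straight to that chain (now 30 seconds).
That remains the longest chain; total 30 seconds.

30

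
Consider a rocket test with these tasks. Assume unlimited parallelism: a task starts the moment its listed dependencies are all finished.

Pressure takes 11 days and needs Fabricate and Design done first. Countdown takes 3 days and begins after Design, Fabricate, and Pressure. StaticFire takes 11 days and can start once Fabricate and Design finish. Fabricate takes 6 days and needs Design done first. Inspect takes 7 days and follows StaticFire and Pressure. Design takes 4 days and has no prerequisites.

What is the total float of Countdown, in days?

4

The longest chain is Design→Fabricate→Pressure→Inspect = 4+6+11+7 = 28; overall finish 28 days.
The longest chain containing Countdown totals 24 days.
So Countdown can slip 28 − 24 = 4 days.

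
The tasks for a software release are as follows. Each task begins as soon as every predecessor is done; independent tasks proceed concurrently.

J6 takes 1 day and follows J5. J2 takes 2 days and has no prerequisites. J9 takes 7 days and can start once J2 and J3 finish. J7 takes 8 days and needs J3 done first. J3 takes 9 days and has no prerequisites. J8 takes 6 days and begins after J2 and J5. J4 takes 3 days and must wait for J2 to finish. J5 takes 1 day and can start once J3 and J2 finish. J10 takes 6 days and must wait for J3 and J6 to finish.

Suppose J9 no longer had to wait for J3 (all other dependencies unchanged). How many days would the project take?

17

With the dependency in place, J3→J5→J6→J10 = 9+1+1+6 = 17 sets the finish at 17 days.
Without J3→J9, J9's earliest start moves from 9 to 2.
The longest chain is now J3→J5→J6→J10 = 9+1+1+6 = 17, so the project takes 17 days.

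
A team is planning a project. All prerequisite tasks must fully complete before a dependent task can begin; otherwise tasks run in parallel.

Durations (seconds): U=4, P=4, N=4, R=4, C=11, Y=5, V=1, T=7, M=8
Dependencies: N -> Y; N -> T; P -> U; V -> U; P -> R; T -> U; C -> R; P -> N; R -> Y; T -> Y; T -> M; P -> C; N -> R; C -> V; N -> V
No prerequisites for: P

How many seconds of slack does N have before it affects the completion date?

1

Critical path: P→C→R→Y = 4+11+4+5 = 24, so the finish is 24 seconds.
N finishes as early as 8 and must finish by 9.
So N can slip 9 − 8 = 1 second.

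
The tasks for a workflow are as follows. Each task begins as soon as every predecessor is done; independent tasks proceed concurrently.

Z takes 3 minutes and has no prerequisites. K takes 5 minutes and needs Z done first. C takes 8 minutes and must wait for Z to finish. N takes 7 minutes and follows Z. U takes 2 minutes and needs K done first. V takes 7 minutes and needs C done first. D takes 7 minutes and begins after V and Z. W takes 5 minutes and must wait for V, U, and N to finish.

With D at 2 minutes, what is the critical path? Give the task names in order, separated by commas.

Z, C, V, W

Baseline: Z→C→V→D = 3+8+7+7 = 25 → 25 minutes.
D is on the critical path; changing it to 2 makes that path 20 minutes.
The binding chain switches to Z→C→V→W = 3+8+7+5 = 23; finish 23 minutes.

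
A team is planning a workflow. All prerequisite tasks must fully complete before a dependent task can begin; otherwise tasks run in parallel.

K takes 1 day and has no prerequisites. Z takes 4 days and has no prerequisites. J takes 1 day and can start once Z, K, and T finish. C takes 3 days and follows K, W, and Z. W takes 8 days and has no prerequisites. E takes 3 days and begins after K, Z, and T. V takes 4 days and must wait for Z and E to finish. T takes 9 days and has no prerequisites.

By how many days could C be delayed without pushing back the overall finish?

5

Critical path: T→E→V = 9+3+4 = 16, so the finish is 16 days.
The longest chain containing C totals 11 days.
Float = 16 − 11 = 5.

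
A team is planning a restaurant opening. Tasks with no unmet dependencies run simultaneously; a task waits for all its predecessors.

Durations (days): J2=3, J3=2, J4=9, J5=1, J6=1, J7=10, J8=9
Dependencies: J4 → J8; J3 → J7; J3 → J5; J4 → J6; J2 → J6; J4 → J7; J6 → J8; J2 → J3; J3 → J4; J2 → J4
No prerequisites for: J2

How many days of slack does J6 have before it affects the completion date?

0

J2→J3→J4→J6→J8 = 3+2+9+1+9 = 24 sets the makespan at 24 days.
Longest path through J6: 24 days (earliest finish 15, latest finish 15).
Slack of J6 = 14 − 14 = 0 days.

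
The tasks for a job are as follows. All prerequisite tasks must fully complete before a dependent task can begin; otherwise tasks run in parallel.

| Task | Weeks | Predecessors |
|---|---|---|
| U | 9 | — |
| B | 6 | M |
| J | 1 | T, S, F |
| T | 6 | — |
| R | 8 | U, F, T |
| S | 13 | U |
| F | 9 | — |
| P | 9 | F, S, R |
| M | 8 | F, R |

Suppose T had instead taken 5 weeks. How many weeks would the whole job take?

The binding path is U→S→P = 9+13+9 = 31; finish at 31 weeks.
T is off the critical path — its longest chain is 28 weeks, giving 3 of slack.
That remains the longest chain; total 31 weeks.

31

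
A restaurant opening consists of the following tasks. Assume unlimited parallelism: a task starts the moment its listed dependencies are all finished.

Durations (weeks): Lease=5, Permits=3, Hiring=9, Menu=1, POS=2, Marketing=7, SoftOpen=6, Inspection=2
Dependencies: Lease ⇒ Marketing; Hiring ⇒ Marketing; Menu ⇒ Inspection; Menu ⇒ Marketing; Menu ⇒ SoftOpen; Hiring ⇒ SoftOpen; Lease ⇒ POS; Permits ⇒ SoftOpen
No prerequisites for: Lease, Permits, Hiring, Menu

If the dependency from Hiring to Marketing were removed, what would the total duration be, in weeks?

15

With the dependency in place, Hiring→Marketing = 9+7 = 16 sets the finish at 16 weeks.
Without Hiring→Marketing, Marketing's earliest start moves from 9 to 5.
The longest chain is now Hiring→SoftOpen = 9+6 = 15, so the job takes 15 weeks.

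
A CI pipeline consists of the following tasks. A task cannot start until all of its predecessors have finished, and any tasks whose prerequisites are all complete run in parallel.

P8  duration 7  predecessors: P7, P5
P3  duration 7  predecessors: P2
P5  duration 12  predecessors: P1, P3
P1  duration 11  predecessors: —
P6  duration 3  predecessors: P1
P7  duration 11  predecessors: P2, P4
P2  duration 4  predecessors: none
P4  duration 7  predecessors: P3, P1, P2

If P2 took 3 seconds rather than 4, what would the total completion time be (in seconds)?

36

Critical path before the change: P2→P3→P4→P7→P8 = 4+7+7+11+7 = 36 giving 36 seconds.
P2 lies on that path, so at 3 seconds the path becomes 35 seconds.
The binding chain switches to P1→P4→P7→P8 = 11+7+11+7 = 36; finish 36 seconds.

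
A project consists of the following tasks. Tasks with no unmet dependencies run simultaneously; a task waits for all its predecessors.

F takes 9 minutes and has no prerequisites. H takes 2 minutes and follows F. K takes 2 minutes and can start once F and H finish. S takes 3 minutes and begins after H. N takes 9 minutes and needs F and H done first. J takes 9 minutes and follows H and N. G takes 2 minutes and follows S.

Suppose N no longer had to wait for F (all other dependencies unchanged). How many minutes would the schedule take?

With the dependency in place, F→H→N→J = 9+2+9+9 = 29 sets the finish at 29 minutes.
Dropping F→N doesn't change N's earliest start (11); another predecessor still binds.
New critical path: F→H→N→J = 9+2+9+9 = 29 ⇒ 29 minutes.

29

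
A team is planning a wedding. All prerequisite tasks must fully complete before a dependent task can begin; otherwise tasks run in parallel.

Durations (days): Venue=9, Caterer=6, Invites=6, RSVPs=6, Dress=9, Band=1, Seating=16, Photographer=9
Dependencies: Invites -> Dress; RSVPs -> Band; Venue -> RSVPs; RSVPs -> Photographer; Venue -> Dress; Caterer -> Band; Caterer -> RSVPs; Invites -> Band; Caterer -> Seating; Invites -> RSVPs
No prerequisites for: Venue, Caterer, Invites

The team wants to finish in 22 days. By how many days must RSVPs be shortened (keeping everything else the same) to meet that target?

Current finish: 24 days; target: 22.
RSVPs is on every critical path, so each day cut from RSVPs cuts the finish by one (this holds down to a finish of 22).
Need 24 − 22 = 2 days off RSVPs → RSVPs becomes 4 days, finish becomes 22.

2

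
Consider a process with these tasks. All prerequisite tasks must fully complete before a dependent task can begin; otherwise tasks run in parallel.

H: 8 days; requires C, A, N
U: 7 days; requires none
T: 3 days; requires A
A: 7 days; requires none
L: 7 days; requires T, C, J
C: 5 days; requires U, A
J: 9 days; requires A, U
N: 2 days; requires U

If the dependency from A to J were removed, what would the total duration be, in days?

Original critical path: A→J→L = 7+9+7 = 23 ⇒ 23 days.
Dropping A→J doesn't change J's earliest start (7); another predecessor still binds.
New critical path: U→J→L = 7+9+7 = 23 ⇒ 23 days.

23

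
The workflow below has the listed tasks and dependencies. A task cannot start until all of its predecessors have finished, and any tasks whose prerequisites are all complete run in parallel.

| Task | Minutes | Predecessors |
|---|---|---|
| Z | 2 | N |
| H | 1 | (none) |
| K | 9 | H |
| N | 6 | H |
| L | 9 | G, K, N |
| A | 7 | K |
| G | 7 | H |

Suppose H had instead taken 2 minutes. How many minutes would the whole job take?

Baseline: H→K→L = 1+9+9 = 19 → 19 minutes.
Since H is critical, the +1 change carries straight to that chain (now 20 minutes).
No other chain overtakes it, so the finish is 20 minutes.

20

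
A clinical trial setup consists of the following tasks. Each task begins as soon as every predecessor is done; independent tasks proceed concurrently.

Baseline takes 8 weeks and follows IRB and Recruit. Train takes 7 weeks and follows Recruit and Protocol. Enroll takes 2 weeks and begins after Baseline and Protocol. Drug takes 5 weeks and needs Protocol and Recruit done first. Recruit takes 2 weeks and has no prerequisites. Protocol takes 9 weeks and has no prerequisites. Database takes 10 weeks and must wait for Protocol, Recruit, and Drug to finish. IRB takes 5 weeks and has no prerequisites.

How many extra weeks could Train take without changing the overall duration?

8

The longest chain is Protocol→Drug→Database = 9+5+10 = 24; overall finish 24 weeks.
Longest path through Train: 16 weeks (earliest finish 16, latest finish 24).
So Train can slip 24 − 16 = 8 weeks.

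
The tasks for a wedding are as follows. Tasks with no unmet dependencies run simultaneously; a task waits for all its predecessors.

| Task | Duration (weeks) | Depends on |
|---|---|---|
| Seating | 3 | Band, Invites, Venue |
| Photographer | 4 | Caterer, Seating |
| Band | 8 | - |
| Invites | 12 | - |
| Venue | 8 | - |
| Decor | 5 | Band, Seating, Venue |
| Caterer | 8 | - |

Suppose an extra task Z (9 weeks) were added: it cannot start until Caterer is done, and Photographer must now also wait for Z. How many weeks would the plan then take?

21

Originally the plan takes 20 weeks.
With Z inserted, Photographer now waits for max(Caterer, Seating, Z).
New critical path: Caterer→Z→Photographer = 8+9+4 = 21 ⇒ 21 weeks.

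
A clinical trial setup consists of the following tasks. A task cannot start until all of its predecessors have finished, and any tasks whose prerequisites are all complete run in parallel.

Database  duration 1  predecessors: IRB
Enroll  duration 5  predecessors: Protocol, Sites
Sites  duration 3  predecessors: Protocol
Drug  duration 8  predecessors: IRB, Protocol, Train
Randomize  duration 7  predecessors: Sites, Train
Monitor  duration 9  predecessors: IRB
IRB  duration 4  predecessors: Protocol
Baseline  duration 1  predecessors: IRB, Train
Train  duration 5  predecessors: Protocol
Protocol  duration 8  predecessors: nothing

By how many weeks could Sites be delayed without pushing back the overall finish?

3

Protocol→IRB→Monitor = 8+4+9 = 21 sets the makespan at 21 weeks.
Sites finishes as early as 11 and must finish by 14.
So Sites can slip 14 − 11 = 3 weeks.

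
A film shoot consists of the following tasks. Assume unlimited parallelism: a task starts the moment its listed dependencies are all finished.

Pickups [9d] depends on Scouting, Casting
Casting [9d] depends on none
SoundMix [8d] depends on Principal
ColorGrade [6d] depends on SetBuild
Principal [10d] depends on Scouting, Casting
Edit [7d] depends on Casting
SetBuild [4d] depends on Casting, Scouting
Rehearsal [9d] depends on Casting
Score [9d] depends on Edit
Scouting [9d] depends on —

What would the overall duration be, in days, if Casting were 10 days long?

Actual critical path: Casting→Principal→SoundMix = 9+10+8 = 27 ⇒ 27 days.
Since Casting is critical, the +1 change carries straight to that chain (now 28 days).
The critical path is still Casting→Principal→SoundMix; finish is now 28 days.

28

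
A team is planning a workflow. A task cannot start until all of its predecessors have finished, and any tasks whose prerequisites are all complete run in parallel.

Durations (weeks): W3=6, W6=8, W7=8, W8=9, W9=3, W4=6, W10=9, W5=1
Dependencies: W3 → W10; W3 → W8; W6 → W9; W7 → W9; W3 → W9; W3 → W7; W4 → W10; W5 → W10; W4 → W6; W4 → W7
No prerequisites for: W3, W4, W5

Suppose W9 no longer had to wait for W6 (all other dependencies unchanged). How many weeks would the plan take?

17

With the dependency in place, W3→W7→W9 = 6+8+3 = 17 sets the finish at 17 weeks.
Dropping W6→W9 doesn't change W9's earliest start (14); another predecessor still binds.
After: W3→W7→W9 = 6+8+3 = 17 → 17 weeks.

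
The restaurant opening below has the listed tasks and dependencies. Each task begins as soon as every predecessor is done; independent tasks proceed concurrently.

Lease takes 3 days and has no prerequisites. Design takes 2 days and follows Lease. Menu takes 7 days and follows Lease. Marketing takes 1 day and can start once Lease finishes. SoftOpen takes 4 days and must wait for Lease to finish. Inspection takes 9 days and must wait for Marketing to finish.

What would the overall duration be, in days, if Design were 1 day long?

13

As given, the longest chain is Lease→Marketing→Inspection = 3+1+9 = 13, so the finish is 13 days.
Design is off the critical path — its longest chain is 5 days, giving 8 of slack.
The critical path is still Lease→Marketing→Inspection; finish is now 13 days.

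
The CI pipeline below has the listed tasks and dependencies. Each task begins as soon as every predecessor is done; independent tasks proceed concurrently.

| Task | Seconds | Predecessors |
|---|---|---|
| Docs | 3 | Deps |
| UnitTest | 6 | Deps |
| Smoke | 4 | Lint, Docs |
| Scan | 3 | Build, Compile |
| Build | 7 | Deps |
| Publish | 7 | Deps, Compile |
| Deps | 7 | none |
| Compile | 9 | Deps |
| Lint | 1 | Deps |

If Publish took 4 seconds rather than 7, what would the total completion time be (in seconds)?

As given, the longest chain is Deps→Compile→Publish = 7+9+7 = 23, so the finish is 23 seconds.
Publish lies on that path, so at 4 seconds the path becomes 20 seconds.
That remains the longest chain; total 20 seconds.

20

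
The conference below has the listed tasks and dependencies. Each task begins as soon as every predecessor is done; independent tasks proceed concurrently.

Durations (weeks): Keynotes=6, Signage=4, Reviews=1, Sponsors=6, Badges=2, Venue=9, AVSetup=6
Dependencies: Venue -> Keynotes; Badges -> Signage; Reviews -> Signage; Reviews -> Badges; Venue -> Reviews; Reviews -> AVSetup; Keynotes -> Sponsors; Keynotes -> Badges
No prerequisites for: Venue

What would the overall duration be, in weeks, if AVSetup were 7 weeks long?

21

Baseline: Venue→Keynotes→Sponsors = 9+6+6 = 21 → 21 weeks.
The longest path through AVSetup is only 16 weeks, so AVSetup has float 5.
The critical path is still Venue→Keynotes→Sponsors; finish is now 21 weeks.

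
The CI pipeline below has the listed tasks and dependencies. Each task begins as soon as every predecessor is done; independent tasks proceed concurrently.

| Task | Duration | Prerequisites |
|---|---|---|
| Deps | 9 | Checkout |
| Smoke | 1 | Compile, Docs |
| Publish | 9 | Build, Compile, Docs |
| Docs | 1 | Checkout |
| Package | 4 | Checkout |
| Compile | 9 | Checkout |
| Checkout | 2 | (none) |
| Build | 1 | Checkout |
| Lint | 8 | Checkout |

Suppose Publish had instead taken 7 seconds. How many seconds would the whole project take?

The binding path is Checkout→Compile→Publish = 2+9+9 = 20; finish at 20 seconds.
Publish lies on that path, so at 7 seconds the path becomes 18 seconds.
The critical path is still Checkout→Compile→Publish; finish is now 18 seconds.

18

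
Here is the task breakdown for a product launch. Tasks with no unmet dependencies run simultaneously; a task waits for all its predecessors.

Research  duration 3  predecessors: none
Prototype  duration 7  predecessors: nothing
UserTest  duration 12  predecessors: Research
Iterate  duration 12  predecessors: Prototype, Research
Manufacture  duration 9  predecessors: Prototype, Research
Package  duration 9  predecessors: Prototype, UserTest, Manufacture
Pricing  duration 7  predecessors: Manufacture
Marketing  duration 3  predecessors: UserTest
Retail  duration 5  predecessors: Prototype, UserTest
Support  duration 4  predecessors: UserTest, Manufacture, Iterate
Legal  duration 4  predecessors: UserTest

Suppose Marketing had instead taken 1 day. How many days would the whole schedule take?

Critical path before the change: Prototype→Manufacture→Package = 7+9+9 = 25 giving 25 days.
Marketing is off the critical path — its longest chain is 18 days, giving 7 of slack.
That remains the longest chain; total 25 days.

25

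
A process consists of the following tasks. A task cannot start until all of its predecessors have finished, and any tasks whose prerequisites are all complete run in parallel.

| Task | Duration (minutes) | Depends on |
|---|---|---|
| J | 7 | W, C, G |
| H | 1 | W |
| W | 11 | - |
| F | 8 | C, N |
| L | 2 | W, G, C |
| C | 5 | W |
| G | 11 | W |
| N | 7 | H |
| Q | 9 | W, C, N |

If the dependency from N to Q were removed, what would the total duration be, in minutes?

29

With the dependency in place, W→G→J = 11+11+7 = 29 sets the finish at 29 minutes.
Without N→Q, Q's earliest start moves from 19 to 16.
New critical path: W→G→J = 11+11+7 = 29 ⇒ 29 minutes.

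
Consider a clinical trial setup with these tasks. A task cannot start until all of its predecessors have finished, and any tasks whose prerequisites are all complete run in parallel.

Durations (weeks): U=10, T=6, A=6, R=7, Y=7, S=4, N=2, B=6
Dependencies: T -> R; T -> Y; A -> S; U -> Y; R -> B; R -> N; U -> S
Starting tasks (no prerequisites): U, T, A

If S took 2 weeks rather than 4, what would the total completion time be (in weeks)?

19

As given, the longest chain is T→R→B = 6+7+6 = 19, so the finish is 19 weeks.
S is off the critical path — its longest chain is 14 weeks, giving 5 of slack.
The critical path is still T→R→B; finish is now 19 weeks.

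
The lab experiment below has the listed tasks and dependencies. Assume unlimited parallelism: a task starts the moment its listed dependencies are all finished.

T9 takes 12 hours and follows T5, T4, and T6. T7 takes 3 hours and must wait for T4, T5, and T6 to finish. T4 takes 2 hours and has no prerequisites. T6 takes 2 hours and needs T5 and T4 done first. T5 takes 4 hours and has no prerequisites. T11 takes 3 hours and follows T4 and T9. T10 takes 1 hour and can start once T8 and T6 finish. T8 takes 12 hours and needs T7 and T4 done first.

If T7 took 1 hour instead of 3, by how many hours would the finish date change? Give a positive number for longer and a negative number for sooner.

-1

Critical path before the change: T5→T6→T7→T8→T10 = 4+2+3+12+1 = 22 giving 22 hours.
T7 is on the critical path; changing it to 1 makes that path 20 hours.
Now T5→T6→T9→T11 = 4+2+12+3 = 21 is longest, so the finish becomes 21 hours.
Change in finish: 21 − 22 = -1 hours.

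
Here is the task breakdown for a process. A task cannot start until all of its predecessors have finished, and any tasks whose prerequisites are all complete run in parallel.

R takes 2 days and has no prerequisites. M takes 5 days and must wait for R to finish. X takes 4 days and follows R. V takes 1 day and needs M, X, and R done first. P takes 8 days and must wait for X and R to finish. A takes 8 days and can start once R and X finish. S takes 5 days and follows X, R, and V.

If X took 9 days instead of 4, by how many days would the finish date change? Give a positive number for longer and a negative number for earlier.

5

Actual critical path: R→X→P = 2+4+8 = 14 ⇒ 14 days.
X is on the critical path; changing it to 9 makes that path 19 days.
The critical path is still R→X→P; finish is now 19 days.
Change in finish: 19 − 14 = +5 days.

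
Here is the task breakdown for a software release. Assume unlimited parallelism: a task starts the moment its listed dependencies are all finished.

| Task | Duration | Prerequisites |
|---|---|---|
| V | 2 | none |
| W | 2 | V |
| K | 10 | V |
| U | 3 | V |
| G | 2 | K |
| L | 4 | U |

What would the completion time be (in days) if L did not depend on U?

Original critical path: V→K→G = 2+10+2 = 14 ⇒ 14 days.
Without U→L, L's earliest start moves from 5 to 0.
New critical path: V→K→G = 2+10+2 = 14 ⇒ 14 days.

14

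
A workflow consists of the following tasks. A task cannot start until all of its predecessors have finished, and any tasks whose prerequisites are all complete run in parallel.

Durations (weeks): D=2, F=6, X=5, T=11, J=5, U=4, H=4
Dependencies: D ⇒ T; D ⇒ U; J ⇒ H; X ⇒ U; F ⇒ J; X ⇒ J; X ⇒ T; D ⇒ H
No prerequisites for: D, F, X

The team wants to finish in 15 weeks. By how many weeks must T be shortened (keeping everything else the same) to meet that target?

1

Current finish: 16 weeks; target: 15.
T is on every critical path, so each week cut from T cuts the finish by one (this holds down to a finish of 15).
Need 16 − 15 = 1 week off T → T becomes 10 weeks, finish becomes 15.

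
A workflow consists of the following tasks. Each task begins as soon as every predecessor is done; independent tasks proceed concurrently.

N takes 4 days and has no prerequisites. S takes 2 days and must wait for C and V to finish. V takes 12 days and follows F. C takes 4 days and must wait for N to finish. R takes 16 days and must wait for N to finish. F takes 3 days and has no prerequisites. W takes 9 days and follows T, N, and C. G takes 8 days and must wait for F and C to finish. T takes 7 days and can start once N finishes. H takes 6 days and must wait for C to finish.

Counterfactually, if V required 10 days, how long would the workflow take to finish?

20

The binding path is N→T→W = 4+7+9 = 20; finish at 20 days.
The longest path through V is only 17 days, so V has float 3.
No other chain overtakes it, so the finish is 20 days.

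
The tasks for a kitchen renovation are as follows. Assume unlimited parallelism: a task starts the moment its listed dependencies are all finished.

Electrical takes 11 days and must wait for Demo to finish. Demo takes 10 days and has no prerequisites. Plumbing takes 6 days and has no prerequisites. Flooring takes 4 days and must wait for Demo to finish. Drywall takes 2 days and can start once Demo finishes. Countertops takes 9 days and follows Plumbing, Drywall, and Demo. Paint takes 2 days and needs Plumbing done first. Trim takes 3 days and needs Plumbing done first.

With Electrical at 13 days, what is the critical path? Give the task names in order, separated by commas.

Baseline: Demo→Electrical = 10+11 = 21 → 21 days.
Electrical lies on that path, so at 13 days the path becomes 23 days.
No other chain overtakes it, so the finish is 23 days.

Demo, Electrical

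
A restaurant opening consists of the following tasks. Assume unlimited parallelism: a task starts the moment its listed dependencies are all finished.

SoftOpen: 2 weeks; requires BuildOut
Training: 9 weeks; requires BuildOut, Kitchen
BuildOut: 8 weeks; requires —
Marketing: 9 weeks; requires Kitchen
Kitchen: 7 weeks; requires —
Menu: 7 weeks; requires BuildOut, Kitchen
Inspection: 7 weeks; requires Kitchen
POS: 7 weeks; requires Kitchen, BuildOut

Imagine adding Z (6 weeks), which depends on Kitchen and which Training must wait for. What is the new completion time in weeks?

22

Originally the schedule takes 17 weeks.
With Z inserted, Training now waits for max(BuildOut, Kitchen, Z).
New critical path: Kitchen→Z→Training = 7+6+9 = 22 ⇒ 22 weeks.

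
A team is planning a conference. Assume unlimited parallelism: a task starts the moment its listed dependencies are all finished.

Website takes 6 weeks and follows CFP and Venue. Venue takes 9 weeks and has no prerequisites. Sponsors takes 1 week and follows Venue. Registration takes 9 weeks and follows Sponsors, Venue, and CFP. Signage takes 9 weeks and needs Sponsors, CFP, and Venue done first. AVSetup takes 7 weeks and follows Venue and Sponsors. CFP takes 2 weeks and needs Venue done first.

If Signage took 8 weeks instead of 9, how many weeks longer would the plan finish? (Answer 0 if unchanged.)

As given, the longest chain is Venue→CFP→Signage = 9+2+9 = 20, so the finish is 20 weeks.
Signage lies on that path, so at 8 weeks the path becomes 19 weeks.
Now Venue→CFP→Registration = 9+2+9 = 20 is longest, so the finish becomes 20 weeks.
Change in finish: 20 − 20 = +0 weeks.

0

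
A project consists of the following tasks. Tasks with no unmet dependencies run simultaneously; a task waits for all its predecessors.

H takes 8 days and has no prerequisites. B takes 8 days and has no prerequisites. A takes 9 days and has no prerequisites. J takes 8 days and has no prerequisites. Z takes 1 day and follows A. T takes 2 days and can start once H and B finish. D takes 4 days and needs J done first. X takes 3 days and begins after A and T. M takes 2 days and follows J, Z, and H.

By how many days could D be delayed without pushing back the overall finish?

1

The longest chain is H→T→X = 8+2+3 = 13; overall finish 13 days.
Longest path through D: 12 days (earliest finish 12, latest finish 13).
Float = 13 − 12 = 1.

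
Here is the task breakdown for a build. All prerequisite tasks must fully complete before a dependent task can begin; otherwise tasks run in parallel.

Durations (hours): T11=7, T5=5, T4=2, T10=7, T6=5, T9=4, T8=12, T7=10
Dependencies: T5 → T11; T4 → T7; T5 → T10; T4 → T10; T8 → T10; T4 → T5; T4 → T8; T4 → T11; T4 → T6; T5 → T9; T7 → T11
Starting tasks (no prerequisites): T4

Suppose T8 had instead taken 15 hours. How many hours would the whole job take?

24

The binding path is T4→T8→T10 = 2+12+7 = 21; finish at 21 hours.
T8 is on the critical path; changing it to 15 makes that path 24 hours.
The critical path is still T4→T8→T10; finish is now 24 hours.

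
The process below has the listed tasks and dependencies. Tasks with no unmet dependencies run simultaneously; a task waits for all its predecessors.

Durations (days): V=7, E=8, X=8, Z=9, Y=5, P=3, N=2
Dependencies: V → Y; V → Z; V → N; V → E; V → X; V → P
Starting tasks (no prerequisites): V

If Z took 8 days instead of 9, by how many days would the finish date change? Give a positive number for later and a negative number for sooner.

Baseline: V→Z = 7+9 = 16 → 16 days.
Since Z is critical, the -1 change carries straight to that chain (now 15 days).
Now V→E = 7+8 = 15 is longest, so the finish becomes 15 days.
Change in finish: 15 − 16 = -1 days.

-1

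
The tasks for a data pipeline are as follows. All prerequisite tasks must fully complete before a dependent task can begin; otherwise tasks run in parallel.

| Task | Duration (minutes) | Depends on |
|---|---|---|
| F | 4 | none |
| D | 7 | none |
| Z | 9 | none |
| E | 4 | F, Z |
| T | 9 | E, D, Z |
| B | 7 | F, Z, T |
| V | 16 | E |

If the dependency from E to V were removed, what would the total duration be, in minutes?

Original critical path: Z→E→T→B = 9+4+9+7 = 29 ⇒ 29 minutes.
Without E→V, V's earliest start moves from 13 to 0.
After: Z→E→T→B = 9+4+9+7 = 29 → 29 minutes.

29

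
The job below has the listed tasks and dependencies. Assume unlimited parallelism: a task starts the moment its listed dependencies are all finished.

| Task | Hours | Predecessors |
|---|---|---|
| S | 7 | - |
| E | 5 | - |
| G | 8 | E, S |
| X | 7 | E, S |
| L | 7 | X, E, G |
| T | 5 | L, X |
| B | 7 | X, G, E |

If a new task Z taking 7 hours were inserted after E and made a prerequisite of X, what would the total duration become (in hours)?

31

Originally the schedule takes 27 hours.
With Z inserted, X now waits for max(E, S, Z).
New critical path: E→Z→X→L→T = 5+7+7+7+5 = 31 ⇒ 31 hours.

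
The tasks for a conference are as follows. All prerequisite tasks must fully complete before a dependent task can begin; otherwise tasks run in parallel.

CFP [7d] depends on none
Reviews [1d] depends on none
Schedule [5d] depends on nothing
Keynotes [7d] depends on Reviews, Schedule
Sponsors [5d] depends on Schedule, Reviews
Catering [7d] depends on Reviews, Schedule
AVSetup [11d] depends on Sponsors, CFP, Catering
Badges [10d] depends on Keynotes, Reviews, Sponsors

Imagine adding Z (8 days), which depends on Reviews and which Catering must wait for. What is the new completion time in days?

27

Originally the project takes 23 days.
With Z inserted, Catering now waits for max(Reviews, Schedule, Z).
New critical path: Reviews→Z→Catering→AVSetup = 1+8+7+11 = 27 ⇒ 27 days.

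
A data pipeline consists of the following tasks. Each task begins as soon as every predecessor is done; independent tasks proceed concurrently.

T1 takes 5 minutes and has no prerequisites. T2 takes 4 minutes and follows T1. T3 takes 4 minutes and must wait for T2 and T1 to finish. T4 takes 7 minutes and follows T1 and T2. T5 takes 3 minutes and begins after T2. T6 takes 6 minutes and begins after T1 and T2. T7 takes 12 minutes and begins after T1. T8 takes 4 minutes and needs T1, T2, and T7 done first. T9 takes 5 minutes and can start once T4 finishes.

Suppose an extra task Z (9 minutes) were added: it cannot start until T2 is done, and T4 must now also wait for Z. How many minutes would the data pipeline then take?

30

Originally the data pipeline takes 21 minutes.
With Z inserted, T4 now waits for max(T1, T2, Z).
New critical path: T1→T2→Z→T4→T9 = 5+4+9+7+5 = 30 ⇒ 30 minutes.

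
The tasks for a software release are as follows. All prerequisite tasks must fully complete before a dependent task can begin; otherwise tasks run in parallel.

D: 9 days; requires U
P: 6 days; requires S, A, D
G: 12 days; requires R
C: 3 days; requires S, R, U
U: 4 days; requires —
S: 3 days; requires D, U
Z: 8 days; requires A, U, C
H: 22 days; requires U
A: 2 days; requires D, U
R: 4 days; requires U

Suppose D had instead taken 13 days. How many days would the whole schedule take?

31

Baseline: U→D→S→C→Z = 4+9+3+3+8 = 27 → 27 days.
Since D is critical, the +4 change carries straight to that chain (now 31 days).
No other chain overtakes it, so the finish is 31 days.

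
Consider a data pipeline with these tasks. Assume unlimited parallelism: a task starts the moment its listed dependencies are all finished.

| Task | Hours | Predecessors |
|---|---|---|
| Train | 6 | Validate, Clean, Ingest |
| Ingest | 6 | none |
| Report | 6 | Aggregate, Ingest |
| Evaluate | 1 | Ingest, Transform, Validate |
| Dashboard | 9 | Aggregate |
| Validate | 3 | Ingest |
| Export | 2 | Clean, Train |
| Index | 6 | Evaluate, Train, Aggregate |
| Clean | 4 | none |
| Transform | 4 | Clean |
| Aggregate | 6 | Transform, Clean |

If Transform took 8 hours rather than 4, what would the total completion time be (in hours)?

27

As given, the longest chain is Clean→Transform→Aggregate→Dashboard = 4+4+6+9 = 23, so the finish is 23 hours.
Transform lies on that path, so at 8 hours the path becomes 27 hours.
No other chain overtakes it, so the finish is 27 hours.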